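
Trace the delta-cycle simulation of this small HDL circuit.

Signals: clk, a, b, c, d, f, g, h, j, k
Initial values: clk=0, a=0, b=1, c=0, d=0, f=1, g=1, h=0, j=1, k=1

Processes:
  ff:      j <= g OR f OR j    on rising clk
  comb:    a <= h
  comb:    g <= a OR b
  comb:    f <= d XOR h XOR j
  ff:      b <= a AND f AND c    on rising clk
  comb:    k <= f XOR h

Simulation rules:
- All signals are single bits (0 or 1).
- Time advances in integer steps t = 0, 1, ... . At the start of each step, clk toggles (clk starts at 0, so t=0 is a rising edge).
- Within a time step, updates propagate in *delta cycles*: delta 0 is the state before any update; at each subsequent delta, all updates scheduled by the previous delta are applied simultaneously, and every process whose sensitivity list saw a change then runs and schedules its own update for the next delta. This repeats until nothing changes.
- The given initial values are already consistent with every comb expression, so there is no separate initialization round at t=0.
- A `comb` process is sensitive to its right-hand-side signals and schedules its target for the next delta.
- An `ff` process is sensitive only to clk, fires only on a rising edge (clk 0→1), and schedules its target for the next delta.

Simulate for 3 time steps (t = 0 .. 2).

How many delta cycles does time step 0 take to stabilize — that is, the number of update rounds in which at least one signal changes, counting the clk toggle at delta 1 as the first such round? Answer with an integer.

3

t0.Δ0 j=1 clk=0 f=1 c=0 a=0 h=0 g=1 d=0 b=1 k=1
t0.Δ1 j=1 clk=1 f=1 c=0 a=0 h=0 g=1 d=0 b=1 k=1
t0.Δ2 j=1 clk=1 f=1 c=0 a=0 h=0 g=1 d=0 b=0 k=1
t0.Δ3 j=1 clk=1 f=1 c=0 a=0 h=0 g=0 d=0 b=0 k=1
t1.Δ0 j=1 clk=1 f=1 c=0 a=0 h=0 g=0 d=0 b=0 k=1
t1.Δ1 j=1 clk=0 f=1 c=0 a=0 h=0 g=0 d=0 b=0 k=1
t2.Δ0 j=1 clk=0 f=1 c=0 a=0 h=0 g=0 d=0 b=0 k=1
t2.Δ1 j=1 clk=1 f=1 c=0 a=0 h=0 g=0 d=0 b=0 k=1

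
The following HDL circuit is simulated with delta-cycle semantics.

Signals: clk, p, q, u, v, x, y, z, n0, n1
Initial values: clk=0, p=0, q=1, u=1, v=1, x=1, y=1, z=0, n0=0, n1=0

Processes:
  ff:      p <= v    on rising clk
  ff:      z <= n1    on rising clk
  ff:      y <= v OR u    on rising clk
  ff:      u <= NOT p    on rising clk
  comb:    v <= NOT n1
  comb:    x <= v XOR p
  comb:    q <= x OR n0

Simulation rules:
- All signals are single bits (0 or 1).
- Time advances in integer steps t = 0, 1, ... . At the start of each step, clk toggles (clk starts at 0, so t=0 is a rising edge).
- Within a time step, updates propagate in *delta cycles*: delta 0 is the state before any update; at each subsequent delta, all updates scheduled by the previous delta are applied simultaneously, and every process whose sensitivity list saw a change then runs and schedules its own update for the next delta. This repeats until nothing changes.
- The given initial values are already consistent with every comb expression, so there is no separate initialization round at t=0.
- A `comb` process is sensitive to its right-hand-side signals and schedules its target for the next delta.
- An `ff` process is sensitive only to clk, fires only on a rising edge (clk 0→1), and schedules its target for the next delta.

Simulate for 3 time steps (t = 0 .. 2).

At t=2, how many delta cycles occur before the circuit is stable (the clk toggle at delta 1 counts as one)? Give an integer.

2

t=0 Δ0: q=1 x=1 u=1 v=1 z=0 n1=0 clk=0 p=0 y=1 n0=0
  Δ1: clk:0→1
  Δ2: p:0→1
  Δ3: x:1→0
  Δ4: q:1→0
  (4Δ to stable)
t=1 Δ0: q=0 x=0 u=1 v=1 z=0 n1=0 clk=1 p=1 y=1 n0=0
  Δ1: clk:1→0
  (1Δ to stable)
t=2 Δ0: q=0 x=0 u=1 v=1 z=0 n1=0 clk=0 p=1 y=1 n0=0
  Δ1: clk:0→1
  Δ2: u:1→0
  (2Δ to stable)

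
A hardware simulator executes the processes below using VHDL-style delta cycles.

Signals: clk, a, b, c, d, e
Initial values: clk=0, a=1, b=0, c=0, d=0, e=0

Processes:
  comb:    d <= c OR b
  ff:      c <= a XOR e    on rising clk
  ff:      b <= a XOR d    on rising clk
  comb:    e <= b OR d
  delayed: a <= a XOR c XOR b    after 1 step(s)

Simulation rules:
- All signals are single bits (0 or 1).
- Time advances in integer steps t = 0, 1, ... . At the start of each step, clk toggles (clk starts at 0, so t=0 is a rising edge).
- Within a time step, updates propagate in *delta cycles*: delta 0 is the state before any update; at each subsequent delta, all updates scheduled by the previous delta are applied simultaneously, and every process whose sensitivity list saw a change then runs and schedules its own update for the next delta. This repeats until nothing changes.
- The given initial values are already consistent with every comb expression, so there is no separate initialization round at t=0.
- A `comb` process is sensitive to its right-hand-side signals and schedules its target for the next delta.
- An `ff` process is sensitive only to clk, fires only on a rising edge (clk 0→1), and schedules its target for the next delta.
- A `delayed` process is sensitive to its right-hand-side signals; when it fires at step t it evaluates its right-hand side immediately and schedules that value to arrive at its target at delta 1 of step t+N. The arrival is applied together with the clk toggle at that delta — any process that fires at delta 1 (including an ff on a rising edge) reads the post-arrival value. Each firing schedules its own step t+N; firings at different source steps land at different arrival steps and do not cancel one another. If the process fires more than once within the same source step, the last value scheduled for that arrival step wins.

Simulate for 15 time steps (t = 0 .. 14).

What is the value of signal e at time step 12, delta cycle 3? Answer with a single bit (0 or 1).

1

t0.Δ0 c=0 d=0 a=1 b=0 clk=0 e=0
t0.Δ1 c=0 d=0 a=1 b=0 clk=1 e=0
t0.Δ2 c=1 d=0 a=1 b=1 clk=1 e=0
t0.Δ3 c=1 d=1 a=1 b=1 clk=1 e=1
t1.Δ0 c=1 d=1 a=1 b=1 clk=1 e=1
t1.Δ1 c=1 d=1 a=1 b=1 clk=0 e=1
t2.Δ0 c=1 d=1 a=1 b=1 clk=0 e=1
t2.Δ1 c=1 d=1 a=1 b=1 clk=1 e=1
t2.Δ2 c=0 d=1 a=1 b=0 clk=1 e=1
t2.Δ3 c=0 d=0 a=1 b=0 clk=1 e=1
t2.Δ4 c=0 d=0 a=1 b=0 clk=1 e=0
t3.Δ0 c=0 d=0 a=1 b=0 clk=1 e=0
t3.Δ1 c=0 d=0 a=1 b=0 clk=0 e=0
t4.Δ0 c=0 d=0 a=1 b=0 clk=0 e=0
t4.Δ1 c=0 d=0 a=1 b=0 clk=1 e=0
t4.Δ2 c=1 d=0 a=1 b=1 clk=1 e=0
t4.Δ3 c=1 d=1 a=1 b=1 clk=1 e=1
t5.Δ0 c=1 d=1 a=1 b=1 clk=1 e=1
t5.Δ1 c=1 d=1 a=1 b=1 clk=0 e=1
t6.Δ0 c=1 d=1 a=1 b=1 clk=0 e=1
t6.Δ1 c=1 d=1 a=1 b=1 clk=1 e=1
t6.Δ2 c=0 d=1 a=1 b=0 clk=1 e=1
t6.Δ3 c=0 d=0 a=1 b=0 clk=1 e=1
t6.Δ4 c=0 d=0 a=1 b=0 clk=1 e=0
t7.Δ0 c=0 d=0 a=1 b=0 clk=1 e=0
t7.Δ1 c=0 d=0 a=1 b=0 clk=0 e=0
t8.Δ0 c=0 d=0 a=1 b=0 clk=0 e=0
t8.Δ1 c=0 d=0 a=1 b=0 clk=1 e=0
t8.Δ2 c=1 d=0 a=1 b=1 clk=1 e=0
t8.Δ3 c=1 d=1 a=1 b=1 clk=1 e=1
t9.Δ0 c=1 d=1 a=1 b=1 clk=1 e=1
t9.Δ1 c=1 d=1 a=1 b=1 clk=0 e=1
t10.Δ0 c=1 d=1 a=1 b=1 clk=0 e=1
t10.Δ1 c=1 d=1 a=1 b=1 clk=1 e=1
t10.Δ2 c=0 d=1 a=1 b=0 clk=1 e=1
t10.Δ3 c=0 d=0 a=1 b=0 clk=1 e=1
t10.Δ4 c=0 d=0 a=1 b=0 clk=1 e=0
t11.Δ0 c=0 d=0 a=1 b=0 clk=1 e=0
t11.Δ1 c=0 d=0 a=1 b=0 clk=0 e=0
t12.Δ0 c=0 d=0 a=1 b=0 clk=0 e=0
t12.Δ1 c=0 d=0 a=1 b=0 clk=1 e=0
t12.Δ2 c=1 d=0 a=1 b=1 clk=1 e=0
t12.Δ3 c=1 d=1 a=1 b=1 clk=1 e=1
t13.Δ0 c=1 d=1 a=1 b=1 clk=1 e=1
t13.Δ1 c=1 d=1 a=1 b=1 clk=0 e=1
t14.Δ0 c=1 d=1 a=1 b=1 clk=0 e=1
t14.Δ1 c=1 d=1 a=1 b=1 clk=1 e=1
t14.Δ2 c=0 d=1 a=1 b=0 clk=1 e=1
t14.Δ3 c=0 d=0 a=1 b=0 clk=1 e=1
t14.Δ4 c=0 d=0 a=1 b=0 clk=1 e=0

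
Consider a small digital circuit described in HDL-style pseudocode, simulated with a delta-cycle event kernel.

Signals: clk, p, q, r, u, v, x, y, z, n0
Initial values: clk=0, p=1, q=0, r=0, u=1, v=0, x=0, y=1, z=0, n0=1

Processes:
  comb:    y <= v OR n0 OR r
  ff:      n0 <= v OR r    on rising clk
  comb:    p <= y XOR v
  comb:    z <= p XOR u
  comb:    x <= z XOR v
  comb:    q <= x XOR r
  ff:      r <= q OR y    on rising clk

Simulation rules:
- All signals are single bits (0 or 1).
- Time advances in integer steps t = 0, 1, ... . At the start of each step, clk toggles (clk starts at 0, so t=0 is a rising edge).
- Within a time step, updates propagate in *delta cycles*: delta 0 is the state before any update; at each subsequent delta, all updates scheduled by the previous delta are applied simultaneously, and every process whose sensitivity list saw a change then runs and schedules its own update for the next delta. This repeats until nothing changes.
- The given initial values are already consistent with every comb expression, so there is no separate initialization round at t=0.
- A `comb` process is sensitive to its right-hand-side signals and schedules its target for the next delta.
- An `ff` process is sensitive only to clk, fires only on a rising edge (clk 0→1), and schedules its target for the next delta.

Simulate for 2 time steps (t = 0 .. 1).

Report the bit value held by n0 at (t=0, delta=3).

t=0 Δ0: p=1 x=0 v=0 u=1 r=0 clk=0 n0=1 y=1 z=0 q=0
  Δ1: clk:0→1
  Δ2: r:0→1, n0:1→0
  Δ3: q:0→1
  (3Δ to stable)
t=1 Δ0: p=1 x=0 v=0 u=1 r=1 clk=1 n0=0 y=1 z=0 q=1
  Δ1: clk:1→0
  (1Δ to stable)

0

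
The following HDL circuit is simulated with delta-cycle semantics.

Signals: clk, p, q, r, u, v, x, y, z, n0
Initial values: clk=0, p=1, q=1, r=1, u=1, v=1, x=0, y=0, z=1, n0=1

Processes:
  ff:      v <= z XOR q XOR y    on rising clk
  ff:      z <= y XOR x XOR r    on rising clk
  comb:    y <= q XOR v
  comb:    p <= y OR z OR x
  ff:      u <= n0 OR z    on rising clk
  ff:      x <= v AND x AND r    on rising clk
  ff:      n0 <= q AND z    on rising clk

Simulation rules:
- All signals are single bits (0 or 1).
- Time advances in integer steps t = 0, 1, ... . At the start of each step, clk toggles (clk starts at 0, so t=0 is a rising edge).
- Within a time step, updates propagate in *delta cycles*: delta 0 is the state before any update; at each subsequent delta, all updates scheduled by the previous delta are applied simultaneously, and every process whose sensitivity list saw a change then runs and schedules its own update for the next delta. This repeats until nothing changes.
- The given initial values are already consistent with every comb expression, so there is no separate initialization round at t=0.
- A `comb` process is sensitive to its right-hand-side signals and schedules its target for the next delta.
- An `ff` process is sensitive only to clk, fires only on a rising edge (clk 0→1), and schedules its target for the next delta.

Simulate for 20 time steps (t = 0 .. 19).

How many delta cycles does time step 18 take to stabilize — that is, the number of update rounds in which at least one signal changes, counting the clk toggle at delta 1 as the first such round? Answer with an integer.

3

t0.Δ0 clk=0 z=1 n0=1 q=1 v=1 y=0 r=1 p=1 u=1 x=0
t0.Δ1 clk=1 z=1 n0=1 q=1 v=1 y=0 r=1 p=1 u=1 x=0
t0.Δ2 clk=1 z=1 n0=1 q=1 v=0 y=0 r=1 p=1 u=1 x=0
t0.Δ3 clk=1 z=1 n0=1 q=1 v=0 y=1 r=1 p=1 u=1 x=0
t1.Δ0 clk=1 z=1 n0=1 q=1 v=0 y=1 r=1 p=1 u=1 x=0
t1.Δ1 clk=0 z=1 n0=1 q=1 v=0 y=1 r=1 p=1 u=1 x=0
t2.Δ0 clk=0 z=1 n0=1 q=1 v=0 y=1 r=1 p=1 u=1 x=0
t2.Δ1 clk=1 z=1 n0=1 q=1 v=0 y=1 r=1 p=1 u=1 x=0
t2.Δ2 clk=1 z=0 n0=1 q=1 v=1 y=1 r=1 p=1 u=1 x=0
t2.Δ3 clk=1 z=0 n0=1 q=1 v=1 y=0 r=1 p=1 u=1 x=0
t2.Δ4 clk=1 z=0 n0=1 q=1 v=1 y=0 r=1 p=0 u=1 x=0
t3.Δ0 clk=1 z=0 n0=1 q=1 v=1 y=0 r=1 p=0 u=1 x=0
t3.Δ1 clk=0 z=0 n0=1 q=1 v=1 y=0 r=1 p=0 u=1 x=0
t4.Δ0 clk=0 z=0 n0=1 q=1 v=1 y=0 r=1 p=0 u=1 x=0
t4.Δ1 clk=1 z=0 n0=1 q=1 v=1 y=0 r=1 p=0 u=1 x=0
t4.Δ2 clk=1 z=1 n0=0 q=1 v=1 y=0 r=1 p=0 u=1 x=0
t4.Δ3 clk=1 z=1 n0=0 q=1 v=1 y=0 r=1 p=1 u=1 x=0
t5.Δ0 clk=1 z=1 n0=0 q=1 v=1 y=0 r=1 p=1 u=1 x=0
t5.Δ1 clk=0 z=1 n0=0 q=1 v=1 y=0 r=1 p=1 u=1 x=0
t6.Δ0 clk=0 z=1 n0=0 q=1 v=1 y=0 r=1 p=1 u=1 x=0
t6.Δ1 clk=1 z=1 n0=0 q=1 v=1 y=0 r=1 p=1 u=1 x=0
t6.Δ2 clk=1 z=1 n0=1 q=1 v=0 y=0 r=1 p=1 u=1 x=0
t6.Δ3 clk=1 z=1 n0=1 q=1 v=0 y=1 r=1 p=1 u=1 x=0
t7.Δ0 clk=1 z=1 n0=1 q=1 v=0 y=1 r=1 p=1 u=1 x=0
t7.Δ1 clk=0 z=1 n0=1 q=1 v=0 y=1 r=1 p=1 u=1 x=0
t8.Δ0 clk=0 z=1 n0=1 q=1 v=0 y=1 r=1 p=1 u=1 x=0
t8.Δ1 clk=1 z=1 n0=1 q=1 v=0 y=1 r=1 p=1 u=1 x=0
t8.Δ2 clk=1 z=0 n0=1 q=1 v=1 y=1 r=1 p=1 u=1 x=0
t8.Δ3 clk=1 z=0 n0=1 q=1 v=1 y=0 r=1 p=1 u=1 x=0
t8.Δ4 clk=1 z=0 n0=1 q=1 v=1 y=0 r=1 p=0 u=1 x=0
t9.Δ0 clk=1 z=0 n0=1 q=1 v=1 y=0 r=1 p=0 u=1 x=0
t9.Δ1 clk=0 z=0 n0=1 q=1 v=1 y=0 r=1 p=0 u=1 x=0
t10.Δ0 clk=0 z=0 n0=1 q=1 v=1 y=0 r=1 p=0 u=1 x=0
t10.Δ1 clk=1 z=0 n0=1 q=1 v=1 y=0 r=1 p=0 u=1 x=0
t10.Δ2 clk=1 z=1 n0=0 q=1 v=1 y=0 r=1 p=0 u=1 x=0
t10.Δ3 clk=1 z=1 n0=0 q=1 v=1 y=0 r=1 p=1 u=1 x=0
t11.Δ0 clk=1 z=1 n0=0 q=1 v=1 y=0 r=1 p=1 u=1 x=0
t11.Δ1 clk=0 z=1 n0=0 q=1 v=1 y=0 r=1 p=1 u=1 x=0
t12.Δ0 clk=0 z=1 n0=0 q=1 v=1 y=0 r=1 p=1 u=1 x=0
t12.Δ1 clk=1 z=1 n0=0 q=1 v=1 y=0 r=1 p=1 u=1 x=0
t12.Δ2 clk=1 z=1 n0=1 q=1 v=0 y=0 r=1 p=1 u=1 x=0
t12.Δ3 clk=1 z=1 n0=1 q=1 v=0 y=1 r=1 p=1 u=1 x=0
t13.Δ0 clk=1 z=1 n0=1 q=1 v=0 y=1 r=1 p=1 u=1 x=0
t13.Δ1 clk=0 z=1 n0=1 q=1 v=0 y=1 r=1 p=1 u=1 x=0
t14.Δ0 clk=0 z=1 n0=1 q=1 v=0 y=1 r=1 p=1 u=1 x=0
t14.Δ1 clk=1 z=1 n0=1 q=1 v=0 y=1 r=1 p=1 u=1 x=0
t14.Δ2 clk=1 z=0 n0=1 q=1 v=1 y=1 r=1 p=1 u=1 x=0
t14.Δ3 clk=1 z=0 n0=1 q=1 v=1 y=0 r=1 p=1 u=1 x=0
t14.Δ4 clk=1 z=0 n0=1 q=1 v=1 y=0 r=1 p=0 u=1 x=0
t15.Δ0 clk=1 z=0 n0=1 q=1 v=1 y=0 r=1 p=0 u=1 x=0
t15.Δ1 clk=0 z=0 n0=1 q=1 v=1 y=0 r=1 p=0 u=1 x=0
t16.Δ0 clk=0 z=0 n0=1 q=1 v=1 y=0 r=1 p=0 u=1 x=0
t16.Δ1 clk=1 z=0 n0=1 q=1 v=1 y=0 r=1 p=0 u=1 x=0
t16.Δ2 clk=1 z=1 n0=0 q=1 v=1 y=0 r=1 p=0 u=1 x=0
t16.Δ3 clk=1 z=1 n0=0 q=1 v=1 y=0 r=1 p=1 u=1 x=0
t17.Δ0 clk=1 z=1 n0=0 q=1 v=1 y=0 r=1 p=1 u=1 x=0
t17.Δ1 clk=0 z=1 n0=0 q=1 v=1 y=0 r=1 p=1 u=1 x=0
t18.Δ0 clk=0 z=1 n0=0 q=1 v=1 y=0 r=1 p=1 u=1 x=0
t18.Δ1 clk=1 z=1 n0=0 q=1 v=1 y=0 r=1 p=1 u=1 x=0
t18.Δ2 clk=1 z=1 n0=1 q=1 v=0 y=0 r=1 p=1 u=1 x=0
t18.Δ3 clk=1 z=1 n0=1 q=1 v=0 y=1 r=1 p=1 u=1 x=0
t19.Δ0 clk=1 z=1 n0=1 q=1 v=0 y=1 r=1 p=1 u=1 x=0
t19.Δ1 clk=0 z=1 n0=1 q=1 v=0 y=1 r=1 p=1 u=1 x=0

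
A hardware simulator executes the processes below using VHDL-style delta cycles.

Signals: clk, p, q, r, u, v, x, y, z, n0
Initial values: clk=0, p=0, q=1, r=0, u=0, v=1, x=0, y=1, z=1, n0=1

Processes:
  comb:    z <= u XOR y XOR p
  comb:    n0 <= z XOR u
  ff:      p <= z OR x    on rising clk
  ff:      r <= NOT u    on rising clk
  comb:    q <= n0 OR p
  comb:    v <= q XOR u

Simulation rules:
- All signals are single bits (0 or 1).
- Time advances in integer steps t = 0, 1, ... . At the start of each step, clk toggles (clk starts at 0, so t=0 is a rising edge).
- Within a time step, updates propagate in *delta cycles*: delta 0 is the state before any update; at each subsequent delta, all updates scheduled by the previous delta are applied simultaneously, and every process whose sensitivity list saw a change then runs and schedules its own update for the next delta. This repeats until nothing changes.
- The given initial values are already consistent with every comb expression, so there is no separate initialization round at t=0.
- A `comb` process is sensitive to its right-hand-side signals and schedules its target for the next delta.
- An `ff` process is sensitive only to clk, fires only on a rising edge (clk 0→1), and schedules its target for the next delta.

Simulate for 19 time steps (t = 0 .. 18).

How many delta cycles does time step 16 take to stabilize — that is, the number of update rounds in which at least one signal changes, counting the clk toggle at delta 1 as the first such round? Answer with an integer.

[bits: z,p,y,clk,q,x,v,u,r,n0]
t=0: Δ0=1010101001 Δ1=1011101001 Δ2=1111101011 Δ3=0111101011 Δ4=0111101010 | 4Δ
t=1: Δ0=0111101010 Δ1=0110101010 | 1Δ
t=2: Δ0=0110101010 Δ1=0111101010 Δ2=0011101010 Δ3=1011001010 Δ4=1011000011 Δ5=1011100011 Δ6=1011101011 | 6Δ
t=3: Δ0=1011101011 Δ1=1010101011 | 1Δ
t=4: Δ0=1010101011 Δ1=1011101011 Δ2=1111101011 Δ3=0111101011 Δ4=0111101010 | 4Δ
t=5: Δ0=0111101010 Δ1=0110101010 | 1Δ
t=6: Δ0=0110101010 Δ1=0111101010 Δ2=0011101010 Δ3=1011001010 Δ4=1011000011 Δ5=1011100011 Δ6=1011101011 | 6Δ
t=7: Δ0=1011101011 Δ1=1010101011 | 1Δ
t=8: Δ0=1010101011 Δ1=1011101011 Δ2=1111101011 Δ3=0111101011 Δ4=0111101010 | 4Δ
t=9: Δ0=0111101010 Δ1=0110101010 | 1Δ
t=10: Δ0=0110101010 Δ1=0111101010 Δ2=0011101010 Δ3=1011001010 Δ4=1011000011 Δ5=1011100011 Δ6=1011101011 | 6Δ
t=11: Δ0=1011101011 Δ1=1010101011 | 1Δ
t=12: Δ0=1010101011 Δ1=1011101011 Δ2=1111101011 Δ3=0111101011 Δ4=0111101010 | 4Δ
t=13: Δ0=0111101010 Δ1=0110101010 | 1Δ
t=14: Δ0=0110101010 Δ1=0111101010 Δ2=0011101010 Δ3=1011001010 Δ4=1011000011 Δ5=1011100011 Δ6=1011101011 | 6Δ
t=15: Δ0=1011101011 Δ1=1010101011 | 1Δ
t=16: Δ0=1010101011 Δ1=1011101011 Δ2=1111101011 Δ3=0111101011 Δ4=0111101010 | 4Δ
t=17: Δ0=0111101010 Δ1=0110101010 | 1Δ
t=18: Δ0=0110101010 Δ1=0111101010 Δ2=0011101010 Δ3=1011001010 Δ4=1011000011 Δ5=1011100011 Δ6=1011101011 | 6Δ

4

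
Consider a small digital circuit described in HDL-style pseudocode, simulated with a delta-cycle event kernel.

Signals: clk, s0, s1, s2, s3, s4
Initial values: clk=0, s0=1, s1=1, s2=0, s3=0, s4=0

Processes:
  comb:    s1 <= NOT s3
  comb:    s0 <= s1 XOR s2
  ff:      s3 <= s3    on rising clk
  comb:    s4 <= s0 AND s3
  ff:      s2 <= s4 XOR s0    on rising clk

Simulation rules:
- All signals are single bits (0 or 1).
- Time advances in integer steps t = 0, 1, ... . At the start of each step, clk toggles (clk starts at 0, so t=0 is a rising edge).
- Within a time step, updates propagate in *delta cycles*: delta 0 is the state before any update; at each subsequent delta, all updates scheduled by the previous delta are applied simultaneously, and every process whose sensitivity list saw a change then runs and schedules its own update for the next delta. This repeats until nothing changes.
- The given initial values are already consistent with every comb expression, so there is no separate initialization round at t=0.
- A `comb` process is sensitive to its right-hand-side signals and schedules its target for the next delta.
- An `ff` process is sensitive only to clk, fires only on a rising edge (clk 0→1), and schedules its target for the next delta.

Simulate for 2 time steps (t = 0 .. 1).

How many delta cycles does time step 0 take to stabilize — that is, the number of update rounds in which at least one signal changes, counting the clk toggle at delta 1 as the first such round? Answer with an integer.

3

t=0 Δ0: s4=0 s0=1 s1=1 s2=0 s3=0 clk=0
  Δ1: clk:0→1
  Δ2: s2:0→1
  Δ3: s0:1→0
  (3Δ to stable)
t=1 Δ0: s4=0 s0=0 s1=1 s2=1 s3=0 clk=1
  Δ1: clk:1→0
  (1Δ to stable)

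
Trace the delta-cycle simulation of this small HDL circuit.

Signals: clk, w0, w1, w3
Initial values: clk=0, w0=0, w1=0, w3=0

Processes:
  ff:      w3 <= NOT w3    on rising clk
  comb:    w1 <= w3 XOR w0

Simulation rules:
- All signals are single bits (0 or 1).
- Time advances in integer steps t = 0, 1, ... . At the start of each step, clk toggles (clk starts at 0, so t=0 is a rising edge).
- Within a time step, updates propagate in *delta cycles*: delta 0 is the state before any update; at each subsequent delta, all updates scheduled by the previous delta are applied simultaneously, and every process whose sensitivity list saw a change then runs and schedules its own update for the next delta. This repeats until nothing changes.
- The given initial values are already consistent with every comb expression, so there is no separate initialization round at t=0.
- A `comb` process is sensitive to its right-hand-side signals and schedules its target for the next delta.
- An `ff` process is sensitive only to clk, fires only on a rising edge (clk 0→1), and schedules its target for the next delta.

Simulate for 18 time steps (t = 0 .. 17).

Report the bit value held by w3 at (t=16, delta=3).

[bits: w3,w0,w1,clk]
t=0: Δ0=0000 Δ1=0001 Δ2=1001 Δ3=1011 | 3Δ
t=1: Δ0=1011 Δ1=1010 | 1Δ
t=2: Δ0=1010 Δ1=1011 Δ2=0011 Δ3=0001 | 3Δ
t=3: Δ0=0001 Δ1=0000 | 1Δ
t=4: Δ0=0000 Δ1=0001 Δ2=1001 Δ3=1011 | 3Δ
t=5: Δ0=1011 Δ1=1010 | 1Δ
t=6: Δ0=1010 Δ1=1011 Δ2=0011 Δ3=0001 | 3Δ
t=7: Δ0=0001 Δ1=0000 | 1Δ
t=8: Δ0=0000 Δ1=0001 Δ2=1001 Δ3=1011 | 3Δ
t=9: Δ0=1011 Δ1=1010 | 1Δ
t=10: Δ0=1010 Δ1=1011 Δ2=0011 Δ3=0001 | 3Δ
t=11: Δ0=0001 Δ1=0000 | 1Δ
t=12: Δ0=0000 Δ1=0001 Δ2=1001 Δ3=1011 | 3Δ
t=13: Δ0=1011 Δ1=1010 | 1Δ
t=14: Δ0=1010 Δ1=1011 Δ2=0011 Δ3=0001 | 3Δ
t=15: Δ0=0001 Δ1=0000 | 1Δ
t=16: Δ0=0000 Δ1=0001 Δ2=1001 Δ3=1011 | 3Δ
t=17: Δ0=1011 Δ1=1010 | 1Δ

1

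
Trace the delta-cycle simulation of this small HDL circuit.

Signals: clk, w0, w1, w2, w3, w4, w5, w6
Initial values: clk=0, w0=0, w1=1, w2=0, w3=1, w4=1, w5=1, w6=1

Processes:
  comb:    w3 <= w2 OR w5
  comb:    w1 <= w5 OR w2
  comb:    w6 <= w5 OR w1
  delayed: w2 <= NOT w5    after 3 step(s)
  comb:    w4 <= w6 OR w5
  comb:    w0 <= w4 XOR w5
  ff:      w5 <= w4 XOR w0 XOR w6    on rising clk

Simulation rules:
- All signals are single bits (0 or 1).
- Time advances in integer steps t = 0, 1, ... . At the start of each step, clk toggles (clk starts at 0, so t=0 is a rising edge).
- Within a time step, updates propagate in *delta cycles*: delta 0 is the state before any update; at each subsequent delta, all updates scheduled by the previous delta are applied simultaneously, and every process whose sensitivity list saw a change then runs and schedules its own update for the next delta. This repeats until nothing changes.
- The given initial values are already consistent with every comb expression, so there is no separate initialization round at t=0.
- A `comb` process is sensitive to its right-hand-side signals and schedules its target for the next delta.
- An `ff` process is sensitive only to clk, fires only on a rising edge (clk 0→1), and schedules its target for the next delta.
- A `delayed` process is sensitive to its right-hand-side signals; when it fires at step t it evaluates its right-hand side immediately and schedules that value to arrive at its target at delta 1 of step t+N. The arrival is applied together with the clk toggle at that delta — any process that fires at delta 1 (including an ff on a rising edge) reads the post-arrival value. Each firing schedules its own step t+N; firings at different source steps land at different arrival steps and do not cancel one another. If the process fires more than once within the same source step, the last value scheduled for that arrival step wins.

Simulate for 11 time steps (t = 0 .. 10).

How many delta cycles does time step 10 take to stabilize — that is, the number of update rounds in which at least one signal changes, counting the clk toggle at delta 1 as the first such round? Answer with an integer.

3

t=0 Δ0: w2=0 w3=1 w0=0 clk=0 w5=1 w6=1 w1=1 w4=1
  Δ1: clk:0→1
  Δ2: w5:1→0
  Δ3: w3:1→0, w0:0→1, w1:1→0
  Δ4: w6:1→0
  Δ5: w4:1→0
  Δ6: w0:1→0
  (6Δ to stable)
t=1 Δ0: w2=0 w3=0 w0=0 clk=1 w5=0 w6=0 w1=0 w4=0
  Δ1: clk:1→0
  (1Δ to stable)
t=2 Δ0: w2=0 w3=0 w0=0 clk=0 w5=0 w6=0 w1=0 w4=0
  Δ1: clk:0→1
  (1Δ to stable)
t=3 Δ0: w2=0 w3=0 w0=0 clk=1 w5=0 w6=0 w1=0 w4=0
  Δ1: w2:0→1, clk:1→0
  Δ2: w3:0→1, w1:0→1
  Δ3: w6:0→1
  Δ4: w4:0→1
  Δ5: w0:0→1
  (5Δ to stable)
t=4 Δ0: w2=1 w3=1 w0=1 clk=0 w5=0 w6=1 w1=1 w4=1
  Δ1: clk:0→1
  Δ2: w5:0→1
  Δ3: w0:1→0
  (3Δ to stable)
t=5 Δ0: w2=1 w3=1 w0=0 clk=1 w5=1 w6=1 w1=1 w4=1
  Δ1: clk:1→0
  (1Δ to stable)
t=6 Δ0: w2=1 w3=1 w0=0 clk=0 w5=1 w6=1 w1=1 w4=1
  Δ1: clk:0→1
  Δ2: w5:1→0
  Δ3: w0:0→1
  (3Δ to stable)
t=7 Δ0: w2=1 w3=1 w0=1 clk=1 w5=0 w6=1 w1=1 w4=1
  Δ1: w2:1→0, clk:1→0
  Δ2: w3:1→0, w1:1→0
  Δ3: w6:1→0
  Δ4: w4:1→0
  Δ5: w0:1→0
  (5Δ to stable)
t=8 Δ0: w2=0 w3=0 w0=0 clk=0 w5=0 w6=0 w1=0 w4=0
  Δ1: clk:0→1
  (1Δ to stable)
t=9 Δ0: w2=0 w3=0 w0=0 clk=1 w5=0 w6=0 w1=0 w4=0
  Δ1: w2:0→1, clk:1→0
  Δ2: w3:0→1, w1:0→1
  Δ3: w6:0→1
  Δ4: w4:0→1
  Δ5: w0:0→1
  (5Δ to stable)
t=10 Δ0: w2=1 w3=1 w0=1 clk=0 w5=0 w6=1 w1=1 w4=1
  Δ1: clk:0→1
  Δ2: w5:0→1
  Δ3: w0:1→0
  (3Δ to stable)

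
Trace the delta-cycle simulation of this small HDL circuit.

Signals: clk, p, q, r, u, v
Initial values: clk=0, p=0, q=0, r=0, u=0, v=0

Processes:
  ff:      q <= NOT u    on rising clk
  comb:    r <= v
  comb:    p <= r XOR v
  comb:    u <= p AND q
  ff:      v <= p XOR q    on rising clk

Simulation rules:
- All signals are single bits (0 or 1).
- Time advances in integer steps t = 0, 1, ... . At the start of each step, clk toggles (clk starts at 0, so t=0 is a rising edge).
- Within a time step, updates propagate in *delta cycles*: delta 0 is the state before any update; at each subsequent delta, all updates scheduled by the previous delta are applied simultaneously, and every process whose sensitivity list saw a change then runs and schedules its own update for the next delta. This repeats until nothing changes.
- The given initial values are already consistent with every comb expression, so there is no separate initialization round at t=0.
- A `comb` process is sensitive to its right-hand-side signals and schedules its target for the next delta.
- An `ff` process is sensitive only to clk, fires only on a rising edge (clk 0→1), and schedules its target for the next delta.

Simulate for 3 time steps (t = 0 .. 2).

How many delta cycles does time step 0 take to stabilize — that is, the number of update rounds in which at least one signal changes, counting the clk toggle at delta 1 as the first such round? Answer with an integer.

2

t=0 Δ0: q=0 r=0 u=0 p=0 clk=0 v=0
  Δ1: clk:0→1
  Δ2: q:0→1
  (2Δ to stable)
t=1 Δ0: q=1 r=0 u=0 p=0 clk=1 v=0
  Δ1: clk:1→0
  (1Δ to stable)
t=2 Δ0: q=1 r=0 u=0 p=0 clk=0 v=0
  Δ1: clk:0→1
  Δ2: v:0→1
  Δ3: r:0→1, p:0→1
  Δ4: u:0→1, p:1→0
  Δ5: u:1→0
  (5Δ to stable)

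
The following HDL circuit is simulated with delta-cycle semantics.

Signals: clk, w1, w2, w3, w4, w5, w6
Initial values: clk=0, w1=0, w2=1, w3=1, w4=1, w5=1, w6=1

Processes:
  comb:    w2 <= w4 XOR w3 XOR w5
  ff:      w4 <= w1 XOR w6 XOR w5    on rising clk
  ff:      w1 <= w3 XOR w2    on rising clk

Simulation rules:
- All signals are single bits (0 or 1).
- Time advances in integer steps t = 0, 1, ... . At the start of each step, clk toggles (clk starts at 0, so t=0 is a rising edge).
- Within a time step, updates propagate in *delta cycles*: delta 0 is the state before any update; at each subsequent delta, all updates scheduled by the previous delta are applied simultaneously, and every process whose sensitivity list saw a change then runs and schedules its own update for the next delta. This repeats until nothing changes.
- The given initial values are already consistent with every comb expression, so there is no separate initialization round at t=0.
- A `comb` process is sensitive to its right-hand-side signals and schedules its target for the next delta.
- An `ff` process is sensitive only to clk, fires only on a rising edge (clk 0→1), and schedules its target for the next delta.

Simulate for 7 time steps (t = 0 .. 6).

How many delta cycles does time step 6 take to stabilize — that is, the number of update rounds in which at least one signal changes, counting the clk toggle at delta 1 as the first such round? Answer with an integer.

t=0 Δ0: w5=1 w1=0 w6=1 clk=0 w2=1 w4=1 w3=1
  Δ1: clk:0→1
  Δ2: w4:1→0
  Δ3: w2:1→0
  (3Δ to stable)
t=1 Δ0: w5=1 w1=0 w6=1 clk=1 w2=0 w4=0 w3=1
  Δ1: clk:1→0
  (1Δ to stable)
t=2 Δ0: w5=1 w1=0 w6=1 clk=0 w2=0 w4=0 w3=1
  Δ1: clk:0→1
  Δ2: w1:0→1
  (2Δ to stable)
t=3 Δ0: w5=1 w1=1 w6=1 clk=1 w2=0 w4=0 w3=1
  Δ1: clk:1→0
  (1Δ to stable)
t=4 Δ0: w5=1 w1=1 w6=1 clk=0 w2=0 w4=0 w3=1
  Δ1: clk:0→1
  Δ2: w4:0→1
  Δ3: w2:0→1
  (3Δ to stable)
t=5 Δ0: w5=1 w1=1 w6=1 clk=1 w2=1 w4=1 w3=1
  Δ1: clk:1→0
  (1Δ to stable)
t=6 Δ0: w5=1 w1=1 w6=1 clk=0 w2=1 w4=1 w3=1
  Δ1: clk:0→1
  Δ2: w1:1→0
  (2Δ to stable)

2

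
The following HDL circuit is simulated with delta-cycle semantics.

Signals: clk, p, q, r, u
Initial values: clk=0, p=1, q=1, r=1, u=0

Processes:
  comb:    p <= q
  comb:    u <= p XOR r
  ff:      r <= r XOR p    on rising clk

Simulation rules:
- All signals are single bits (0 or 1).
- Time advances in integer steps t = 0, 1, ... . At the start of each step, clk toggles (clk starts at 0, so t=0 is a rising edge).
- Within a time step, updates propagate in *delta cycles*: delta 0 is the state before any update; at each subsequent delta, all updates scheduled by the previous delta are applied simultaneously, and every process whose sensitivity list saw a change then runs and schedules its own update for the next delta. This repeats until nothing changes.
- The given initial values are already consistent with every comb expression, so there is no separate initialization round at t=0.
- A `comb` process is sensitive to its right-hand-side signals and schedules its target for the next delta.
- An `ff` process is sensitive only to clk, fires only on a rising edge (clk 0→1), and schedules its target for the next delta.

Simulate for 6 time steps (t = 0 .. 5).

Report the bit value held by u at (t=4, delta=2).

0

[bits: p,clk,r,u,q]
t=0: Δ0=10101 Δ1=11101 Δ2=11001 Δ3=11011 | 3Δ
t=1: Δ0=11011 Δ1=10011 | 1Δ
t=2: Δ0=10011 Δ1=11011 Δ2=11111 Δ3=11101 | 3Δ
t=3: Δ0=11101 Δ1=10101 | 1Δ
t=4: Δ0=10101 Δ1=11101 Δ2=11001 Δ3=11011 | 3Δ
t=5: Δ0=11011 Δ1=10011 | 1Δ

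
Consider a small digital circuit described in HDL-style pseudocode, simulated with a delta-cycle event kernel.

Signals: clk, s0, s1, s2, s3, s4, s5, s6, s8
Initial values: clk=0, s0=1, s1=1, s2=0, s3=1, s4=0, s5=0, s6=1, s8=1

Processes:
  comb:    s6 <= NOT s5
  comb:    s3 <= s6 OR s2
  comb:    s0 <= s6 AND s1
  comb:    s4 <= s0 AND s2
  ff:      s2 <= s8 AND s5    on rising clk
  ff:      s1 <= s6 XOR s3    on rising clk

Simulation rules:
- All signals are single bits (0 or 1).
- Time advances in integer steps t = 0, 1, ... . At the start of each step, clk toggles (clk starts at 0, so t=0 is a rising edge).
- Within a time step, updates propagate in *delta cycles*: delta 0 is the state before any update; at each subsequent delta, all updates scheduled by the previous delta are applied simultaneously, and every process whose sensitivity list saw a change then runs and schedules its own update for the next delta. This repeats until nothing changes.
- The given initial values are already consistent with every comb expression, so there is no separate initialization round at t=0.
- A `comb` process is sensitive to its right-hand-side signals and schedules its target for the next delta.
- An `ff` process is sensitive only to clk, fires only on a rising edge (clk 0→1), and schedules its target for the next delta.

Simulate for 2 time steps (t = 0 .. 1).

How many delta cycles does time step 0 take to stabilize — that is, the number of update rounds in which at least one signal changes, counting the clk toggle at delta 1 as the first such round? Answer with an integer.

3

t0.Δ0 clk=0 s4=0 s2=0 s8=1 s6=1 s1=1 s3=1 s0=1 s5=0
t0.Δ1 clk=1 s4=0 s2=0 s8=1 s6=1 s1=1 s3=1 s0=1 s5=0
t0.Δ2 clk=1 s4=0 s2=0 s8=1 s6=1 s1=0 s3=1 s0=1 s5=0
t0.Δ3 clk=1 s4=0 s2=0 s8=1 s6=1 s1=0 s3=1 s0=0 s5=0
t1.Δ0 clk=1 s4=0 s2=0 s8=1 s6=1 s1=0 s3=1 s0=0 s5=0
t1.Δ1 clk=0 s4=0 s2=0 s8=1 s6=1 s1=0 s3=1 s0=0 s5=0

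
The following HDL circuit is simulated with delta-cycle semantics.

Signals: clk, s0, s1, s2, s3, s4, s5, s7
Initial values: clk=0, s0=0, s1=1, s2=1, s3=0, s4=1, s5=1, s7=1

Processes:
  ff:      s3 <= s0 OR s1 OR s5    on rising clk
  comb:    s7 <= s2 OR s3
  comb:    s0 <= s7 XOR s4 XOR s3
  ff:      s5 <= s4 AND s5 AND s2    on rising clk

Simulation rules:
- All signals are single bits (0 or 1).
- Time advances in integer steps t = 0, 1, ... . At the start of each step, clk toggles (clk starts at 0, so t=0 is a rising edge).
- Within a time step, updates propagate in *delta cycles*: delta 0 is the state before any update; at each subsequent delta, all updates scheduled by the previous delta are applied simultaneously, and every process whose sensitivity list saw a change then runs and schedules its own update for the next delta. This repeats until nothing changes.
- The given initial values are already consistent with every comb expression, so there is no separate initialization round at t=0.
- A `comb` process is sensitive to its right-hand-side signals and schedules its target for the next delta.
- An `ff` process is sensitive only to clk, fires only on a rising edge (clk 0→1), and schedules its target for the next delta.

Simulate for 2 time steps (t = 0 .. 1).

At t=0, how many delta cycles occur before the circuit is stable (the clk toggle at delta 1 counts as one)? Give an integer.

t0.Δ0 s1=1 s7=1 s2=1 clk=0 s5=1 s0=0 s3=0 s4=1
t0.Δ1 s1=1 s7=1 s2=1 clk=1 s5=1 s0=0 s3=0 s4=1
t0.Δ2 s1=1 s7=1 s2=1 clk=1 s5=1 s0=0 s3=1 s4=1
t0.Δ3 s1=1 s7=1 s2=1 clk=1 s5=1 s0=1 s3=1 s4=1
t1.Δ0 s1=1 s7=1 s2=1 clk=1 s5=1 s0=1 s3=1 s4=1
t1.Δ1 s1=1 s7=1 s2=1 clk=0 s5=1 s0=1 s3=1 s4=1

3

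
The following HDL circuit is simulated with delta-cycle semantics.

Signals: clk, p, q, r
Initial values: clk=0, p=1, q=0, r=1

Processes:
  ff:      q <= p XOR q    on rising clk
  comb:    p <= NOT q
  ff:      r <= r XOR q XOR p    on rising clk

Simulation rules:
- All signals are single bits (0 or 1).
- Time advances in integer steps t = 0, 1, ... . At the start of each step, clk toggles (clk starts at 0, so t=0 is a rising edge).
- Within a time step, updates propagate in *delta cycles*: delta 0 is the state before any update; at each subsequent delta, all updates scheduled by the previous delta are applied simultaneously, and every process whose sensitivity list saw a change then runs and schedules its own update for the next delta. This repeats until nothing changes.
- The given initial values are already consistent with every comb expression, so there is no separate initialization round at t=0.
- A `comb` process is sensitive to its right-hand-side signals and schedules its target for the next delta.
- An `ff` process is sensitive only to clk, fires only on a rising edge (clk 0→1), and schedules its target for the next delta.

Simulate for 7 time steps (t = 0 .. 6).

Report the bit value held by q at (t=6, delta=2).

1

[bits: p,r,clk,q]
t=0: Δ0=1100 Δ1=1110 Δ2=1011 Δ3=0011 | 3Δ
t=1: Δ0=0011 Δ1=0001 | 1Δ
t=2: Δ0=0001 Δ1=0011 Δ2=0111 | 2Δ
t=3: Δ0=0111 Δ1=0101 | 1Δ
t=4: Δ0=0101 Δ1=0111 Δ2=0011 | 2Δ
t=5: Δ0=0011 Δ1=0001 | 1Δ
t=6: Δ0=0001 Δ1=0011 Δ2=0111 | 2Δ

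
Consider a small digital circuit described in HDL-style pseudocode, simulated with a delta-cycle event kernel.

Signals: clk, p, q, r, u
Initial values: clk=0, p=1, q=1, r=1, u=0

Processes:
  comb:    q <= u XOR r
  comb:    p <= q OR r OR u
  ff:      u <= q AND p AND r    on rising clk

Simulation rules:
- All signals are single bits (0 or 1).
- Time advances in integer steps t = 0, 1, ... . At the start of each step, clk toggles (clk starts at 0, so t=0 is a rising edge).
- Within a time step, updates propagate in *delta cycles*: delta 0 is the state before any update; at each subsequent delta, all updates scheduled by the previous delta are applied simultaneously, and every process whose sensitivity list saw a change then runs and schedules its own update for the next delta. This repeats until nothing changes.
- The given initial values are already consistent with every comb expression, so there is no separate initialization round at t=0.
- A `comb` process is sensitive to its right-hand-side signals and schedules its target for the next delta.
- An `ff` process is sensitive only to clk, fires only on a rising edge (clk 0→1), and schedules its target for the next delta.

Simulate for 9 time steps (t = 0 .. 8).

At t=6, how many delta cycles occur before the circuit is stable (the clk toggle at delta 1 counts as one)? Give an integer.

3

t0.Δ0 r=1 q=1 clk=0 p=1 u=0
t0.Δ1 r=1 q=1 clk=1 p=1 u=0
t0.Δ2 r=1 q=1 clk=1 p=1 u=1
t0.Δ3 r=1 q=0 clk=1 p=1 u=1
t1.Δ0 r=1 q=0 clk=1 p=1 u=1
t1.Δ1 r=1 q=0 clk=0 p=1 u=1
t2.Δ0 r=1 q=0 clk=0 p=1 u=1
t2.Δ1 r=1 q=0 clk=1 p=1 u=1
t2.Δ2 r=1 q=0 clk=1 p=1 u=0
t2.Δ3 r=1 q=1 clk=1 p=1 u=0
t3.Δ0 r=1 q=1 clk=1 p=1 u=0
t3.Δ1 r=1 q=1 clk=0 p=1 u=0
t4.Δ0 r=1 q=1 clk=0 p=1 u=0
t4.Δ1 r=1 q=1 clk=1 p=1 u=0
t4.Δ2 r=1 q=1 clk=1 p=1 u=1
t4.Δ3 r=1 q=0 clk=1 p=1 u=1
t5.Δ0 r=1 q=0 clk=1 p=1 u=1
t5.Δ1 r=1 q=0 clk=0 p=1 u=1
t6.Δ0 r=1 q=0 clk=0 p=1 u=1
t6.Δ1 r=1 q=0 clk=1 p=1 u=1
t6.Δ2 r=1 q=0 clk=1 p=1 u=0
t6.Δ3 r=1 q=1 clk=1 p=1 u=0
t7.Δ0 r=1 q=1 clk=1 p=1 u=0
t7.Δ1 r=1 q=1 clk=0 p=1 u=0
t8.Δ0 r=1 q=1 clk=0 p=1 u=0
t8.Δ1 r=1 q=1 clk=1 p=1 u=0
t8.Δ2 r=1 q=1 clk=1 p=1 u=1
t8.Δ3 r=1 q=0 clk=1 p=1 u=1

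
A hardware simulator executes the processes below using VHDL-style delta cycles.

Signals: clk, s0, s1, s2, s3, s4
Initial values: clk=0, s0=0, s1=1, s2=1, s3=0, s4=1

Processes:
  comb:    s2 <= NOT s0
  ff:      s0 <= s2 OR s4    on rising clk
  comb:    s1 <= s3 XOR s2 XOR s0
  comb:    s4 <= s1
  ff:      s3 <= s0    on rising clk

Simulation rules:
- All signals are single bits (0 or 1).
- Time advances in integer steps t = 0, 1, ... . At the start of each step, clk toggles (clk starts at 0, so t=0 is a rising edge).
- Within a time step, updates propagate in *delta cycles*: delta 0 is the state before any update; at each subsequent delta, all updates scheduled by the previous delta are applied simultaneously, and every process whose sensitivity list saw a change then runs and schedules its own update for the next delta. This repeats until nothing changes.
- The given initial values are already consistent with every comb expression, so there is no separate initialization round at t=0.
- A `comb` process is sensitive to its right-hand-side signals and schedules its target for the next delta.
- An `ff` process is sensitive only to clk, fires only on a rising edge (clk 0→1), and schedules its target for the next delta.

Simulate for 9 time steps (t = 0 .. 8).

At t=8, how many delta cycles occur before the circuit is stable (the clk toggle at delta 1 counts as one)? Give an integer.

4

t=0 Δ0: s0=0 s4=1 clk=0 s1=1 s3=0 s2=1
  Δ1: clk:0→1
  Δ2: s0:0→1
  Δ3: s1:1→0, s2:1→0
  Δ4: s4:1→0, s1:0→1
  Δ5: s4:0→1
  (5Δ to stable)
t=1 Δ0: s0=1 s4=1 clk=1 s1=1 s3=0 s2=0
  Δ1: clk:1→0
  (1Δ to stable)
t=2 Δ0: s0=1 s4=1 clk=0 s1=1 s3=0 s2=0
  Δ1: clk:0→1
  Δ2: s3:0→1
  Δ3: s1:1→0
  Δ4: s4:1→0
  (4Δ to stable)
t=3 Δ0: s0=1 s4=0 clk=1 s1=0 s3=1 s2=0
  Δ1: clk:1→0
  (1Δ to stable)
t=4 Δ0: s0=1 s4=0 clk=0 s1=0 s3=1 s2=0
  Δ1: clk:0→1
  Δ2: s0:1→0
  Δ3: s1:0→1, s2:0→1
  Δ4: s4:0→1, s1:1→0
  Δ5: s4:1→0
  (5Δ to stable)
t=5 Δ0: s0=0 s4=0 clk=1 s1=0 s3=1 s2=1
  Δ1: clk:1→0
  (1Δ to stable)
t=6 Δ0: s0=0 s4=0 clk=0 s1=0 s3=1 s2=1
  Δ1: clk:0→1
  Δ2: s0:0→1, s3:1→0
  Δ3: s2:1→0
  Δ4: s1:0→1
  Δ5: s4:0→1
  (5Δ to stable)
t=7 Δ0: s0=1 s4=1 clk=1 s1=1 s3=0 s2=0
  Δ1: clk:1→0
  (1Δ to stable)
t=8 Δ0: s0=1 s4=1 clk=0 s1=1 s3=0 s2=0
  Δ1: clk:0→1
  Δ2: s3:0→1
  Δ3: s1:1→0
  Δ4: s4:1→0
  (4Δ to stable)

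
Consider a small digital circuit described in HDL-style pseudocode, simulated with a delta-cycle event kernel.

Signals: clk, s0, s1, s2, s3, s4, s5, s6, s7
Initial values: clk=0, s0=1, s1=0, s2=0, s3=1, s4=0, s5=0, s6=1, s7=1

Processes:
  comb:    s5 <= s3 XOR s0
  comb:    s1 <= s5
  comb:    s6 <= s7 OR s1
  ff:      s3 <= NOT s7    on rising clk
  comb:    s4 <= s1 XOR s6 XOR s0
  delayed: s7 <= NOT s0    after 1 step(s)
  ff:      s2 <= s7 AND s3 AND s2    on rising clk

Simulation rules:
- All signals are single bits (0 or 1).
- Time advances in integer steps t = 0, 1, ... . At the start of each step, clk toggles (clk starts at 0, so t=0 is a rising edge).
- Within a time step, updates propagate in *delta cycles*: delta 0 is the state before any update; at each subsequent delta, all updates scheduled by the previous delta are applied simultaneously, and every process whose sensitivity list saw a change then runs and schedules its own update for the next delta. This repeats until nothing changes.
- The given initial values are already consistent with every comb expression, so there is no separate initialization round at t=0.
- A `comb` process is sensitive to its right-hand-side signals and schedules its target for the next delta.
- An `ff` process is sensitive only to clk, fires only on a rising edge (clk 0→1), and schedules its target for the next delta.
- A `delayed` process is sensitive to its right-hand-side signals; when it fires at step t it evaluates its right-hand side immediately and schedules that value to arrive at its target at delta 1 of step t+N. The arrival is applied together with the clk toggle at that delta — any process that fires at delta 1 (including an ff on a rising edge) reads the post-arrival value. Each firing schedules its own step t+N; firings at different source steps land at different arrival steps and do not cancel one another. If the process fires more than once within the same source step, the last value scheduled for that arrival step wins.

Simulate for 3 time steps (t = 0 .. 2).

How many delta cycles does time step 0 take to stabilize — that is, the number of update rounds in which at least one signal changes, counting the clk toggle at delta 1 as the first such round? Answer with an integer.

5

t=0 Δ0: s2=0 s7=1 s6=1 s4=0 s1=0 s5=0 clk=0 s0=1 s3=1
  Δ1: clk:0→1
  Δ2: s3:1→0
  Δ3: s5:0→1
  Δ4: s1:0→1
  Δ5: s4:0→1
  (5Δ to stable)
t=1 Δ0: s2=0 s7=1 s6=1 s4=1 s1=1 s5=1 clk=1 s0=1 s3=0
  Δ1: clk:1→0
  (1Δ to stable)
t=2 Δ0: s2=0 s7=1 s6=1 s4=1 s1=1 s5=1 clk=0 s0=1 s3=0
  Δ1: clk:0→1
  (1Δ to stable)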